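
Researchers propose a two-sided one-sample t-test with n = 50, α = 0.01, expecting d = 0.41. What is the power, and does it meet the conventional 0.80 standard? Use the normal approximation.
Power ≈ 0.63; the study is underpowered (power < 0.80)

Power calculation (one-sample t-test, normal approximation):
z_β = d · √n - z_{α/2}
z_β = 0.41 · √50 - 2.576
z_β = 0.41 · 7.071 - 2.576
z_β = 0.323

Power = Φ(z_β) = Φ(0.323) ≈ 0.627

Effect size d = 0.41 is small by Cohen's convention (0.2/0.5/0.8).

Threshold: power ≥ 0.80 is conventionally adequate.
Power ≈ 0.63 → the study is underpowered (power < 0.80).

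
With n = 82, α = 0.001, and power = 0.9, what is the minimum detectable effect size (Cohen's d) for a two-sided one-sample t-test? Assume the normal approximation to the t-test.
d ≈ 0.50

Minimum detectable effect (one-sample t-test, normal approximation):
d = (z_{α/2} + z_β) / √n
d = (3.291 + 1.282) / √82
d = 4.572 / 9.055
d ≈ 0.50

By Cohen's convention (0.2 small / 0.5 medium / 0.8 large): medium effect.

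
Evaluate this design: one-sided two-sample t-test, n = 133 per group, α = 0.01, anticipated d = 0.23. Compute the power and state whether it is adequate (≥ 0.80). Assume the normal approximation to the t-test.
Power ≈ 0.33; the study is underpowered (power < 0.80)

Power calculation (two-sample t-test, normal approximation):
z_β = d · √(n/2) - z_α
z_β = 0.23 · √(133/2) - 2.326
z_β = 0.23 · 8.155 - 2.326
z_β = -0.451

Power = Φ(z_β) = Φ(-0.451) ≈ 0.326

Effect size d = 0.23 is small by Cohen's convention (0.2/0.5/0.8).

Threshold: power ≥ 0.80 is conventionally adequate.
Power ≈ 0.33 → the study is underpowered (power < 0.80).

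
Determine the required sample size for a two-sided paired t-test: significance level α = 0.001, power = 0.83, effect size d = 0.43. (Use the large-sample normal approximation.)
n = 98 pairs

Sample size formula (paired t-test, normal approximation):
n = ((z_{α/2} + z_β) / d)²

z_{α/2} = 3.291 (for α = 0.001, two-sided)
z_β = 0.954 (for power = 0.83)
d = 0.43

n = ((3.291 + 0.954) / 0.43)²
n = (9.872)²
n ≈ 97.46
Round up to the next whole number: n = 98 pairs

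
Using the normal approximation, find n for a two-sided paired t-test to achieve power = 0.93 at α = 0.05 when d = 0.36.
n = 92 pairs

Sample size formula (paired t-test, normal approximation):
n = ((z_{α/2} + z_β) / d)²

z_{α/2} = 1.960 (for α = 0.05, two-sided)
z_β = 1.476 (for power = 0.93)
d = 0.36

n = ((1.960 + 1.476) / 0.36)²
n = (9.544)²
n ≈ 91.09
Round up to the next whole number: n = 92 pairs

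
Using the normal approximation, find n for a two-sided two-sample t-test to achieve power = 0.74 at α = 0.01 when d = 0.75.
n = 37 per group

Sample size formula (two-sample t-test, normal approximation):
n = 2 · ((z_{α/2} + z_β) / d)²

z_{α/2} = 2.576 (for α = 0.01, two-sided)
z_β = 0.643 (for power = 0.74)
d = 0.75

n = 2 · ((2.576 + 0.643) / 0.75)²
n = 2 · (4.292)²
n ≈ 36.84
Round up to the next whole number: n = 37 per group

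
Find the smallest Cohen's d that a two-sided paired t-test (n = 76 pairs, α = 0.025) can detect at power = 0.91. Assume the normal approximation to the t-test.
d ≈ 0.41

Minimum detectable effect (paired t-test, normal approximation):
d = (z_{α/2} + z_β) / √n
d = (2.241 + 1.341) / √76
d = 3.582 / 8.718
d ≈ 0.41

By Cohen's convention (0.2 small / 0.5 medium / 0.8 large): small effect.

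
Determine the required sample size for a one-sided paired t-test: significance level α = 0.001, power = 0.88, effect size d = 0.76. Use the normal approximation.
n = 32 pairs

Sample size formula (paired t-test, normal approximation):
n = ((z_α + z_β) / d)²

z_α = 3.090 (for α = 0.001, one-sided)
z_β = 1.175 (for power = 0.88)
d = 0.76

n = ((3.090 + 1.175) / 0.76)²
n = (5.612)²
n ≈ 31.49
Round up to the next whole number: n = 32 pairs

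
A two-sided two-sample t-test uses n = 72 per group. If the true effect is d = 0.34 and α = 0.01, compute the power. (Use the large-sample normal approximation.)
Power ≈ 0.30

Power calculation (two-sample t-test, normal approximation):
z_β = d · √(n/2) - z_{α/2}
z_β = 0.34 · √(72/2) - 2.576
z_β = 0.34 · 6.000 - 2.576
z_β = -0.536

Power = Φ(z_β) = Φ(-0.536) ≈ 0.296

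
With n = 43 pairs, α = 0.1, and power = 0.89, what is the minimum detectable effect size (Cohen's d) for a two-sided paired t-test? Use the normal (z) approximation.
d ≈ 0.44

Minimum detectable effect (paired t-test, normal approximation):
d = (z_{α/2} + z_β) / √n
d = (1.645 + 1.227) / √43
d = 2.871 / 6.557
d ≈ 0.44

By Cohen's convention (0.2 small / 0.5 medium / 0.8 large): small effect.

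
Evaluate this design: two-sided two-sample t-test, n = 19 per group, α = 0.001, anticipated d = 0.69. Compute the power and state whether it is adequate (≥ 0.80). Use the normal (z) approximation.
Power ≈ 0.12; the study is underpowered (power < 0.80)

Power calculation (two-sample t-test, normal approximation):
z_β = d · √(n/2) - z_{α/2}
z_β = 0.69 · √(19/2) - 3.291
z_β = 0.69 · 3.082 - 3.291
z_β = -1.164

Power = Φ(z_β) = Φ(-1.164) ≈ 0.122

Effect size d = 0.69 is medium by Cohen's convention (0.2/0.5/0.8).

Threshold: power ≥ 0.80 is conventionally adequate.
Power ≈ 0.12 → the study is underpowered (power < 0.80).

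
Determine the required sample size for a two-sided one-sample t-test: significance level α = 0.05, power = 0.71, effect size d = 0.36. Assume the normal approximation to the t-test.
n = 49

Sample size formula (one-sample t-test, normal approximation):
n = ((z_{α/2} + z_β) / d)²

z_{α/2} = 1.960 (for α = 0.05, two-sided)
z_β = 0.553 (for power = 0.71)
d = 0.36

n = ((1.960 + 0.553) / 0.36)²
n = (6.981)²
n ≈ 48.73
Round up to the next whole number: n = 49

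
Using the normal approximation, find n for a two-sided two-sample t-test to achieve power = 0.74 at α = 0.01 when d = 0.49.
n = 87 per group

Sample size formula (two-sample t-test, normal approximation):
n = 2 · ((z_{α/2} + z_β) / d)²

z_{α/2} = 2.576 (for α = 0.01, two-sided)
z_β = 0.643 (for power = 0.74)
d = 0.49

n = 2 · ((2.576 + 0.643) / 0.49)²
n = 2 · (6.569)²
n ≈ 86.30
Round up to the next whole number: n = 87 per group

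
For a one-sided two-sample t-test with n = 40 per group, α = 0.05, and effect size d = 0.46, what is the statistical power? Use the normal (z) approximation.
Power ≈ 0.66

Power calculation (two-sample t-test, normal approximation):
z_β = d · √(n/2) - z_α
z_β = 0.46 · √(40/2) - 1.645
z_β = 0.46 · 4.472 - 1.645
z_β = 0.412

Power = Φ(z_β) = Φ(0.412) ≈ 0.660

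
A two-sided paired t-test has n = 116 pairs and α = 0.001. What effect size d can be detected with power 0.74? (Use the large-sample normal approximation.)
d ≈ 0.37

Minimum detectable effect (paired t-test, normal approximation):
d = (z_{α/2} + z_β) / √n
d = (3.291 + 0.643) / √116
d = 3.934 / 10.770
d ≈ 0.37

By Cohen's convention (0.2 small / 0.5 medium / 0.8 large): small effect.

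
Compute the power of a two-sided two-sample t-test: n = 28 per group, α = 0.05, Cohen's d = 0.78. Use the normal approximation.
Power ≈ 0.83

Power calculation (two-sample t-test, normal approximation):
z_β = d · √(n/2) - z_{α/2}
z_β = 0.78 · √(28/2) - 1.960
z_β = 0.78 · 3.742 - 1.960
z_β = 0.959

Power = Φ(z_β) = Φ(0.959) ≈ 0.831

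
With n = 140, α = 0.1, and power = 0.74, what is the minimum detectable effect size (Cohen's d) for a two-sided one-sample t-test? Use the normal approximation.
d ≈ 0.19

Minimum detectable effect (one-sample t-test, normal approximation):
d = (z_{α/2} + z_β) / √n
d = (1.645 + 0.643) / √140
d = 2.288 / 11.832
d ≈ 0.19

By Cohen's convention (0.2 small / 0.5 medium / 0.8 large): very small effect.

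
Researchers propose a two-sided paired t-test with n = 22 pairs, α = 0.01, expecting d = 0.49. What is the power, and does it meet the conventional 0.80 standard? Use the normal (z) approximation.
Power ≈ 0.39; the study is underpowered (power < 0.80)

Power calculation (paired t-test, normal approximation):
z_β = d · √n - z_{α/2}
z_β = 0.49 · √22 - 2.576
z_β = 0.49 · 4.690 - 2.576
z_β = -0.278

Power = Φ(z_β) = Φ(-0.278) ≈ 0.391

Effect size d = 0.49 is small by Cohen's convention (0.2/0.5/0.8).

Threshold: power ≥ 0.80 is conventionally adequate.
Power ≈ 0.39 → the study is underpowered (power < 0.80).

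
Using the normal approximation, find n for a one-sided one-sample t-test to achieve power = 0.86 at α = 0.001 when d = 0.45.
n = 86

Sample size formula (one-sample t-test, normal approximation):
n = ((z_α + z_β) / d)²

z_α = 3.090 (for α = 0.001, one-sided)
z_β = 1.080 (for power = 0.86)
d = 0.45

n = ((3.090 + 1.080) / 0.45)²
n = (9.267)²
n ≈ 85.88
Round up to the next whole number: n = 86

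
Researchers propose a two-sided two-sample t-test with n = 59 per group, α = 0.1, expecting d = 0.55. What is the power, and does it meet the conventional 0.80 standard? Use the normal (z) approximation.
Power ≈ 0.91; the study is adequately powered (power ≥ 0.80)

Power calculation (two-sample t-test, normal approximation):
z_β = d · √(n/2) - z_{α/2}
z_β = 0.55 · √(59/2) - 1.645
z_β = 0.55 · 5.431 - 1.645
z_β = 1.342

Power = Φ(z_β) = Φ(1.342) ≈ 0.910

Effect size d = 0.55 is medium by Cohen's convention (0.2/0.5/0.8).

Threshold: power ≥ 0.80 is conventionally adequate.
Power ≈ 0.91 → the study is adequately powered (power ≥ 0.80).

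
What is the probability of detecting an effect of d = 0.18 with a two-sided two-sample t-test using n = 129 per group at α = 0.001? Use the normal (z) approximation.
Power ≈ 0.03

Power calculation (two-sample t-test, normal approximation):
z_β = d · √(n/2) - z_{α/2}
z_β = 0.18 · √(129/2) - 3.291
z_β = 0.18 · 8.031 - 3.291
z_β = -1.845

Power = Φ(z_β) = Φ(-1.845) ≈ 0.033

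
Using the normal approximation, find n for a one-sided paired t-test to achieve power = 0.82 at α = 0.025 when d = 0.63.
n = 21 pairs

Sample size formula (paired t-test, normal approximation):
n = ((z_α + z_β) / d)²

z_α = 1.960 (for α = 0.025, one-sided)
z_β = 0.915 (for power = 0.82)
d = 0.63

n = ((1.960 + 0.915) / 0.63)²
n = (4.563)²
n ≈ 20.82
Round up to the next whole number: n = 21 pairs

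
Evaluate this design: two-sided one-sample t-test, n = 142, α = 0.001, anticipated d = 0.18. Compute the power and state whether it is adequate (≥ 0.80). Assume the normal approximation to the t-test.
Power ≈ 0.13; the study is underpowered (power < 0.80)

Power calculation (one-sample t-test, normal approximation):
z_β = d · √n - z_{α/2}
z_β = 0.18 · √142 - 3.291
z_β = 0.18 · 11.916 - 3.291
z_β = -1.146

Power = Φ(z_β) = Φ(-1.146) ≈ 0.126

Effect size d = 0.18 is very small by Cohen's convention (0.2/0.5/0.8).

Threshold: power ≥ 0.80 is conventionally adequate.
Power ≈ 0.13 → the study is underpowered (power < 0.80).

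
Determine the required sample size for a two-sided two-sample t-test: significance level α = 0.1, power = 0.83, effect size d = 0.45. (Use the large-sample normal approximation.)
n = 67 per group

Sample size formula (two-sample t-test, normal approximation):
n = 2 · ((z_{α/2} + z_β) / d)²

z_{α/2} = 1.645 (for α = 0.1, two-sided)
z_β = 0.954 (for power = 0.83)
d = 0.45

n = 2 · ((1.645 + 0.954) / 0.45)²
n = 2 · (5.776)²
n ≈ 66.72
Round up to the next whole number: n = 67 per group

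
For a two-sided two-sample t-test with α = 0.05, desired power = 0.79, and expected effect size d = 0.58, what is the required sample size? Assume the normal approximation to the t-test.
n = 46 per group

Sample size formula (two-sample t-test, normal approximation):
n = 2 · ((z_{α/2} + z_β) / d)²

z_{α/2} = 1.960 (for α = 0.05, two-sided)
z_β = 0.806 (for power = 0.79)
d = 0.58

n = 2 · ((1.960 + 0.806) / 0.58)²
n = 2 · (4.769)²
n ≈ 45.49
Round up to the next whole number: n = 46 per group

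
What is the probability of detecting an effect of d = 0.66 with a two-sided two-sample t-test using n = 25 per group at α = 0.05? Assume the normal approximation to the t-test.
Power ≈ 0.65

Power calculation (two-sample t-test, normal approximation):
z_β = d · √(n/2) - z_{α/2}
z_β = 0.66 · √(25/2) - 1.960
z_β = 0.66 · 3.536 - 1.960
z_β = 0.373

Power = Φ(z_β) = Φ(0.373) ≈ 0.646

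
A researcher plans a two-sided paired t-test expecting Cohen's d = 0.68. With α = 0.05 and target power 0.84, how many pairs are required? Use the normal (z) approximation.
n = 19 pairs

Sample size formula (paired t-test, normal approximation):
n = ((z_{α/2} + z_β) / d)²

z_{α/2} = 1.960 (for α = 0.05, two-sided)
z_β = 0.994 (for power = 0.84)
d = 0.68

n = ((1.960 + 0.994) / 0.68)²
n = (4.344)²
n ≈ 18.87
Round up to the next whole number: n = 19 pairs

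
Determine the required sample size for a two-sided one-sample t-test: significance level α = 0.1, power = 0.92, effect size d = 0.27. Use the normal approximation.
n = 128

Sample size formula (one-sample t-test, normal approximation):
n = ((z_{α/2} + z_β) / d)²

z_{α/2} = 1.645 (for α = 0.1, two-sided)
z_β = 1.405 (for power = 0.92)
d = 0.27

n = ((1.645 + 1.405) / 0.27)²
n = (11.296)²
n ≈ 127.60
Round up to the next whole number: n = 128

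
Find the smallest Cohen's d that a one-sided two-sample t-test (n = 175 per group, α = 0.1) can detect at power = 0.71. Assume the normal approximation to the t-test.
d ≈ 0.20

Minimum detectable effect (two-sample t-test, normal approximation):
d = (z_α + z_β) / √(n/2)
d = (1.282 + 0.553) / √(175/2)
d = 1.835 / 9.354
d ≈ 0.20

By Cohen's convention (0.2 small / 0.5 medium / 0.8 large): small effect.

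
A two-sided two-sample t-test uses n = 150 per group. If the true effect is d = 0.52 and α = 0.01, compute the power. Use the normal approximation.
Power ≈ 0.97

Power calculation (two-sample t-test, normal approximation):
z_β = d · √(n/2) - z_{α/2}
z_β = 0.52 · √(150/2) - 2.576
z_β = 0.52 · 8.660 - 2.576
z_β = 1.928

Power = Φ(z_β) = Φ(1.928) ≈ 0.973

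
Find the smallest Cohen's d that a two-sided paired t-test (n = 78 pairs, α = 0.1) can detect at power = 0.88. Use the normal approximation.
d ≈ 0.32

Minimum detectable effect (paired t-test, normal approximation):
d = (z_{α/2} + z_β) / √n
d = (1.645 + 1.175) / √78
d = 2.820 / 8.832
d ≈ 0.32

By Cohen's convention (0.2 small / 0.5 medium / 0.8 large): small effect.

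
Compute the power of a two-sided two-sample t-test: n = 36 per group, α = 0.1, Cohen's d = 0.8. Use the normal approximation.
Power ≈ 0.96

Power calculation (two-sample t-test, normal approximation):
z_β = d · √(n/2) - z_{α/2}
z_β = 0.8 · √(36/2) - 1.645
z_β = 0.8 · 4.243 - 1.645
z_β = 1.749

Power = Φ(z_β) = Φ(1.749) ≈ 0.960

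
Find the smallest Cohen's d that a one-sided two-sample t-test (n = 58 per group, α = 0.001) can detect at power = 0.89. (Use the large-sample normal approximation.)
d ≈ 0.80

Minimum detectable effect (two-sample t-test, normal approximation):
d = (z_α + z_β) / √(n/2)
d = (3.090 + 1.227) / √(58/2)
d = 4.317 / 5.385
d ≈ 0.80

By Cohen's convention (0.2 small / 0.5 medium / 0.8 large): large effect.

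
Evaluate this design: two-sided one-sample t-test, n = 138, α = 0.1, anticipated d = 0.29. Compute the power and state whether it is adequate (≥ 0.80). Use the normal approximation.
Power ≈ 0.96; the study is adequately powered (power ≥ 0.80)

Power calculation (one-sample t-test, normal approximation):
z_β = d · √n - z_{α/2}
z_β = 0.29 · √138 - 1.645
z_β = 0.29 · 11.747 - 1.645
z_β = 1.762

Power = Φ(z_β) = Φ(1.762) ≈ 0.961

Effect size d = 0.29 is small by Cohen's convention (0.2/0.5/0.8).

Threshold: power ≥ 0.80 is conventionally adequate.
Power ≈ 0.96 → the study is adequately powered (power ≥ 0.80).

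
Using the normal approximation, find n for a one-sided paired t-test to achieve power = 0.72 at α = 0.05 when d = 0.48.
n = 22 pairs

Sample size formula (paired t-test, normal approximation):
n = ((z_α + z_β) / d)²

z_α = 1.645 (for α = 0.05, one-sided)
z_β = 0.583 (for power = 0.72)
d = 0.48

n = ((1.645 + 0.583) / 0.48)²
n = (4.642)²
n ≈ 21.55
Round up to the next whole number: n = 22 pairs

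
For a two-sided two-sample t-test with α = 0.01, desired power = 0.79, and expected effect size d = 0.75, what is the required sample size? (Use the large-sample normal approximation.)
n = 41 per group

Sample size formula (two-sample t-test, normal approximation):
n = 2 · ((z_{α/2} + z_β) / d)²

z_{α/2} = 2.576 (for α = 0.01, two-sided)
z_β = 0.806 (for power = 0.79)
d = 0.75

n = 2 · ((2.576 + 0.806) / 0.75)²
n = 2 · (4.509)²
n ≈ 40.66
Round up to the next whole number: n = 41 per group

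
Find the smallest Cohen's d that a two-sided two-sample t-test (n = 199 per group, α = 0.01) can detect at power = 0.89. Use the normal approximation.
d ≈ 0.38

Minimum detectable effect (two-sample t-test, normal approximation):
d = (z_{α/2} + z_β) / √(n/2)
d = (2.576 + 1.227) / √(199/2)
d = 3.802 / 9.975
d ≈ 0.38

By Cohen's convention (0.2 small / 0.5 medium / 0.8 large): small effect.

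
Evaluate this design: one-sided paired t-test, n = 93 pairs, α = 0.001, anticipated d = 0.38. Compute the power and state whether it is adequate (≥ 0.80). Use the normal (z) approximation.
Power ≈ 0.72; the study is underpowered (power < 0.80)

Power calculation (paired t-test, normal approximation):
z_β = d · √n - z_α
z_β = 0.38 · √93 - 3.090
z_β = 0.38 · 9.644 - 3.090
z_β = 0.574

Power = Φ(z_β) = Φ(0.574) ≈ 0.717

Effect size d = 0.38 is small by Cohen's convention (0.2/0.5/0.8).

Threshold: power ≥ 0.80 is conventionally adequate.
Power ≈ 0.72 → the study is underpowered (power < 0.80).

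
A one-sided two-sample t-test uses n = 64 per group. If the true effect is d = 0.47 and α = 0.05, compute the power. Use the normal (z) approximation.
Power ≈ 0.84

Power calculation (two-sample t-test, normal approximation):
z_β = d · √(n/2) - z_α
z_β = 0.47 · √(64/2) - 1.645
z_β = 0.47 · 5.657 - 1.645
z_β = 1.014

Power = Φ(z_β) = Φ(1.014) ≈ 0.845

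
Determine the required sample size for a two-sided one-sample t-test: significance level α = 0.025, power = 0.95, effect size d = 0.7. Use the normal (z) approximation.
n = 31

Sample size formula (one-sample t-test, normal approximation):
n = ((z_{α/2} + z_β) / d)²

z_{α/2} = 2.241 (for α = 0.025, two-sided)
z_β = 1.645 (for power = 0.95)
d = 0.7

n = ((2.241 + 1.645) / 0.7)²
n = (5.551)²
n ≈ 30.81
Round up to the next whole number: n = 31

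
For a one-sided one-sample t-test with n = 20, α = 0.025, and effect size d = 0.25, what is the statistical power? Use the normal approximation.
Power ≈ 0.20

Power calculation (one-sample t-test, normal approximation):
z_β = d · √n - z_α
z_β = 0.25 · √20 - 1.960
z_β = 0.25 · 4.472 - 1.960
z_β = -0.842

Power = Φ(z_β) = Φ(-0.842) ≈ 0.200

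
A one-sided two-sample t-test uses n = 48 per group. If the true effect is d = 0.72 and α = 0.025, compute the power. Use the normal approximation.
Power ≈ 0.94

Power calculation (two-sample t-test, normal approximation):
z_β = d · √(n/2) - z_α
z_β = 0.72 · √(48/2) - 1.960
z_β = 0.72 · 4.899 - 1.960
z_β = 1.567

Power = Φ(z_β) = Φ(1.567) ≈ 0.941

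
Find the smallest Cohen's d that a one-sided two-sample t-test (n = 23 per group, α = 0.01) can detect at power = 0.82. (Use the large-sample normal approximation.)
d ≈ 0.96

Minimum detectable effect (two-sample t-test, normal approximation):
d = (z_α + z_β) / √(n/2)
d = (2.326 + 0.915) / √(23/2)
d = 3.242 / 3.391
d ≈ 0.96

By Cohen's convention (0.2 small / 0.5 medium / 0.8 large): large effect.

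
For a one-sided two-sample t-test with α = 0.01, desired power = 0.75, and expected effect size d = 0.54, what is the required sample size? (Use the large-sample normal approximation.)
n = 62 per group

Sample size formula (two-sample t-test, normal approximation):
n = 2 · ((z_α + z_β) / d)²

z_α = 2.326 (for α = 0.01, one-sided)
z_β = 0.674 (for power = 0.75)
d = 0.54

n = 2 · ((2.326 + 0.674) / 0.54)²
n = 2 · (5.556)²
n ≈ 61.74
Round up to the next whole number: n = 62 per group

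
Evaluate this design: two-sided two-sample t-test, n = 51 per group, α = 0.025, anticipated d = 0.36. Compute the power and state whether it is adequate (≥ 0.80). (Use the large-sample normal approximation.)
Power ≈ 0.34; the study is underpowered (power < 0.80)

Power calculation (two-sample t-test, normal approximation):
z_β = d · √(n/2) - z_{α/2}
z_β = 0.36 · √(51/2) - 2.241
z_β = 0.36 · 5.050 - 2.241
z_β = -0.423

Power = Φ(z_β) = Φ(-0.423) ≈ 0.336

Effect size d = 0.36 is small by Cohen's convention (0.2/0.5/0.8).

Threshold: power ≥ 0.80 is conventionally adequate.
Power ≈ 0.34 → the study is underpowered (power < 0.80).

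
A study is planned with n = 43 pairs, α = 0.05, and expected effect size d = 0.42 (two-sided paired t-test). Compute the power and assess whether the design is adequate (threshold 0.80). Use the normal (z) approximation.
Power ≈ 0.79; the study is underpowered (power < 0.80)

Power calculation (paired t-test, normal approximation):
z_β = d · √n - z_{α/2}
z_β = 0.42 · √43 - 1.960
z_β = 0.42 · 6.557 - 1.960
z_β = 0.794

Power = Φ(z_β) = Φ(0.794) ≈ 0.786

Effect size d = 0.42 is small by Cohen's convention (0.2/0.5/0.8).

Threshold: power ≥ 0.80 is conventionally adequate.
Power ≈ 0.79 → the study is underpowered (power < 0.80).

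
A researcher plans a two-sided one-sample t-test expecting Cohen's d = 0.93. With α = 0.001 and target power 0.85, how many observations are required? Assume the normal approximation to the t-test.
n = 22

Sample size formula (one-sample t-test, normal approximation):
n = ((z_{α/2} + z_β) / d)²

z_{α/2} = 3.291 (for α = 0.001, two-sided)
z_β = 1.036 (for power = 0.85)
d = 0.93

n = ((3.291 + 1.036) / 0.93)²
n = (4.653)²
n ≈ 21.65
Round up to the next whole number: n = 22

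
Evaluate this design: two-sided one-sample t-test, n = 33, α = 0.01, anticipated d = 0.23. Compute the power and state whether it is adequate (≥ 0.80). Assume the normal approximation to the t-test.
Power ≈ 0.10; the study is underpowered (power < 0.80)

Power calculation (one-sample t-test, normal approximation):
z_β = d · √n - z_{α/2}
z_β = 0.23 · √33 - 2.576
z_β = 0.23 · 5.745 - 2.576
z_β = -1.255

Power = Φ(z_β) = Φ(-1.255) ≈ 0.105

Effect size d = 0.23 is small by Cohen's convention (0.2/0.5/0.8).

Threshold: power ≥ 0.80 is conventionally adequate.
Power ≈ 0.10 → the study is underpowered (power < 0.80).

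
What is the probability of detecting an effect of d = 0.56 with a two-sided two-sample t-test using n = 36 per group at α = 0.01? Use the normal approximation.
Power ≈ 0.42

Power calculation (two-sample t-test, normal approximation):
z_β = d · √(n/2) - z_{α/2}
z_β = 0.56 · √(36/2) - 2.576
z_β = 0.56 · 4.243 - 2.576
z_β = -0.200

Power = Φ(z_β) = Φ(-0.200) ≈ 0.421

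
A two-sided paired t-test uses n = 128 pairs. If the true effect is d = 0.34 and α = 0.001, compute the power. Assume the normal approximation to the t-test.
Power ≈ 0.71

Power calculation (paired t-test, normal approximation):
z_β = d · √n - z_{α/2}
z_β = 0.34 · √128 - 3.291
z_β = 0.34 · 11.314 - 3.291
z_β = 0.556

Power = Φ(z_β) = Φ(0.556) ≈ 0.711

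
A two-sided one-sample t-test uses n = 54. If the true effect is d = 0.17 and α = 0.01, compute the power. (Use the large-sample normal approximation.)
Power ≈ 0.09

Power calculation (one-sample t-test, normal approximation):
z_β = d · √n - z_{α/2}
z_β = 0.17 · √54 - 2.576
z_β = 0.17 · 7.348 - 2.576
z_β = -1.327

Power = Φ(z_β) = Φ(-1.327) ≈ 0.092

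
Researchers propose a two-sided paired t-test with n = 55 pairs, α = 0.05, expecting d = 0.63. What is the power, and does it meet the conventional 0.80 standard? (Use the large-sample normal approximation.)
Power ≈ 1.00; the study is adequately powered (power ≥ 0.80)

Power calculation (paired t-test, normal approximation):
z_β = d · √n - z_{α/2}
z_β = 0.63 · √55 - 1.960
z_β = 0.63 · 7.416 - 1.960
z_β = 2.712

Power = Φ(z_β) = Φ(2.712) ≈ 0.997

Effect size d = 0.63 is medium by Cohen's convention (0.2/0.5/0.8).

Threshold: power ≥ 0.80 is conventionally adequate.
Power ≈ 1.00 → the study is adequately powered (power ≥ 0.80).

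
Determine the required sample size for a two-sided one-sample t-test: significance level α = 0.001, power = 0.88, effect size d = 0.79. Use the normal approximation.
n = 32

Sample size formula (one-sample t-test, normal approximation):
n = ((z_{α/2} + z_β) / d)²

z_{α/2} = 3.291 (for α = 0.001, two-sided)
z_β = 1.175 (for power = 0.88)
d = 0.79

n = ((3.291 + 1.175) / 0.79)²
n = (5.653)²
n ≈ 31.96
Round up to the next whole number: n = 32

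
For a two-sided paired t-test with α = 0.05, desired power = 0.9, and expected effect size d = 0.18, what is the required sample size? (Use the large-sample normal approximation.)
n = 325 pairs

Sample size formula (paired t-test, normal approximation):
n = ((z_{α/2} + z_β) / d)²

z_{α/2} = 1.960 (for α = 0.05, two-sided)
z_β = 1.282 (for power = 0.9)
d = 0.18

n = ((1.960 + 1.282) / 0.18)²
n = (18.011)²
n ≈ 324.40
Round up to the next whole number: n = 325 pairs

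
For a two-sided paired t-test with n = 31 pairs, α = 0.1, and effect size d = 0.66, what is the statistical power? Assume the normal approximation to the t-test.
Power ≈ 0.98

Power calculation (paired t-test, normal approximation):
z_β = d · √n - z_{α/2}
z_β = 0.66 · √31 - 1.645
z_β = 0.66 · 5.568 - 1.645
z_β = 2.030

Power = Φ(z_β) = Φ(2.030) ≈ 0.979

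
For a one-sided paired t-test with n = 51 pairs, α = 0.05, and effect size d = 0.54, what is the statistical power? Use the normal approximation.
Power ≈ 0.99

Power calculation (paired t-test, normal approximation):
z_β = d · √n - z_α
z_β = 0.54 · √51 - 1.645
z_β = 0.54 · 7.141 - 1.645
z_β = 2.212

Power = Φ(z_β) = Φ(2.212) ≈ 0.986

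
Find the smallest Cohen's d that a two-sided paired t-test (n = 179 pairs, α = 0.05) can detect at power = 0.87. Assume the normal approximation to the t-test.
d ≈ 0.23

Minimum detectable effect (paired t-test, normal approximation):
d = (z_{α/2} + z_β) / √n
d = (1.960 + 1.126) / √179
d = 3.086 / 13.379
d ≈ 0.23

By Cohen's convention (0.2 small / 0.5 medium / 0.8 large): small effect.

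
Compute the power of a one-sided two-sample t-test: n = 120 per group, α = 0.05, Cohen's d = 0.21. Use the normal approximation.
Power ≈ 0.49

Power calculation (two-sample t-test, normal approximation):
z_β = d · √(n/2) - z_α
z_β = 0.21 · √(120/2) - 1.645
z_β = 0.21 · 7.746 - 1.645
z_β = -0.018

Power = Φ(z_β) = Φ(-0.018) ≈ 0.493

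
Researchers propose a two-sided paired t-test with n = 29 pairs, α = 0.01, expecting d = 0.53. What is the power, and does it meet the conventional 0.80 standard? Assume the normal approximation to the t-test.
Power ≈ 0.61; the study is underpowered (power < 0.80)

Power calculation (paired t-test, normal approximation):
z_β = d · √n - z_{α/2}
z_β = 0.53 · √29 - 2.576
z_β = 0.53 · 5.385 - 2.576
z_β = 0.278

Power = Φ(z_β) = Φ(0.278) ≈ 0.610

Effect size d = 0.53 is medium by Cohen's convention (0.2/0.5/0.8).

Threshold: power ≥ 0.80 is conventionally adequate.
Power ≈ 0.61 → the study is underpowered (power < 0.80).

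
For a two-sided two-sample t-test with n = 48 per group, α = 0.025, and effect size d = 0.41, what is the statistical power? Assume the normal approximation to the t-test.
Power ≈ 0.41

Power calculation (two-sample t-test, normal approximation):
z_β = d · √(n/2) - z_{α/2}
z_β = 0.41 · √(48/2) - 2.241
z_β = 0.41 · 4.899 - 2.241
z_β = -0.233

Power = Φ(z_β) = Φ(-0.233) ≈ 0.408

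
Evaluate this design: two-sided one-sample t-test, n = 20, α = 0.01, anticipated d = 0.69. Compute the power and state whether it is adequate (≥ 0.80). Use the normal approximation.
Power ≈ 0.69; the study is underpowered (power < 0.80)

Power calculation (one-sample t-test, normal approximation):
z_β = d · √n - z_{α/2}
z_β = 0.69 · √20 - 2.576
z_β = 0.69 · 4.472 - 2.576
z_β = 0.510

Power = Φ(z_β) = Φ(0.510) ≈ 0.695

Effect size d = 0.69 is medium by Cohen's convention (0.2/0.5/0.8).

Threshold: power ≥ 0.80 is conventionally adequate.
Power ≈ 0.69 → the study is underpowered (power < 0.80).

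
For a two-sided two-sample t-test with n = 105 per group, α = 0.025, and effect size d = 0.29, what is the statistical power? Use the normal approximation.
Power ≈ 0.44

Power calculation (two-sample t-test, normal approximation):
z_β = d · √(n/2) - z_{α/2}
z_β = 0.29 · √(105/2) - 2.241
z_β = 0.29 · 7.246 - 2.241
z_β = -0.140

Power = Φ(z_β) = Φ(-0.140) ≈ 0.444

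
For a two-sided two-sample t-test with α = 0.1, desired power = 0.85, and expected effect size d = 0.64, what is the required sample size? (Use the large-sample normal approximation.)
n = 36 per group

Sample size formula (two-sample t-test, normal approximation):
n = 2 · ((z_{α/2} + z_β) / d)²

z_{α/2} = 1.645 (for α = 0.1, two-sided)
z_β = 1.036 (for power = 0.85)
d = 0.64

n = 2 · ((1.645 + 1.036) / 0.64)²
n = 2 · (4.189)²
n ≈ 35.10
Round up to the next whole number: n = 36 per group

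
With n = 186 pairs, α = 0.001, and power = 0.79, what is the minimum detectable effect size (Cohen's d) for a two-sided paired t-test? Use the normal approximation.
d ≈ 0.30

Minimum detectable effect (paired t-test, normal approximation):
d = (z_{α/2} + z_β) / √n
d = (3.291 + 0.806) / √186
d = 4.097 / 13.638
d ≈ 0.30

By Cohen's convention (0.2 small / 0.5 medium / 0.8 large): small effect.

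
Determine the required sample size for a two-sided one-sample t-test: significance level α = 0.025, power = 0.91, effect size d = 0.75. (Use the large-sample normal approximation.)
n = 23

Sample size formula (one-sample t-test, normal approximation):
n = ((z_{α/2} + z_β) / d)²

z_{α/2} = 2.241 (for α = 0.025, two-sided)
z_β = 1.341 (for power = 0.91)
d = 0.75

n = ((2.241 + 1.341) / 0.75)²
n = (4.776)²
n ≈ 22.81
Round up to the next whole number: n = 23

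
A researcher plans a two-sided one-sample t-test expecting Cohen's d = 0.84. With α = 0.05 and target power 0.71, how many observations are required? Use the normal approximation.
n = 9

Sample size formula (one-sample t-test, normal approximation):
n = ((z_{α/2} + z_β) / d)²

z_{α/2} = 1.960 (for α = 0.05, two-sided)
z_β = 0.553 (for power = 0.71)
d = 0.84

n = ((1.960 + 0.553) / 0.84)²
n = (2.992)²
n ≈ 8.95
Round up to the next whole number: n = 9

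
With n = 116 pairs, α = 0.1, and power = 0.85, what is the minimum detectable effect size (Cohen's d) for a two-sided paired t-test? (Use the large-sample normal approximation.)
d ≈ 0.25

Minimum detectable effect (paired t-test, normal approximation):
d = (z_{α/2} + z_β) / √n
d = (1.645 + 1.036) / √116
d = 2.681 / 10.770
d ≈ 0.25

By Cohen's convention (0.2 small / 0.5 medium / 0.8 large): small effect.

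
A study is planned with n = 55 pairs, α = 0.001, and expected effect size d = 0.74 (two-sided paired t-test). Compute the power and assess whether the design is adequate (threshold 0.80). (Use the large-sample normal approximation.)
Power ≈ 0.99; the study is adequately powered (power ≥ 0.80)

Power calculation (paired t-test, normal approximation):
z_β = d · √n - z_{α/2}
z_β = 0.74 · √55 - 3.291
z_β = 0.74 · 7.416 - 3.291
z_β = 2.197

Power = Φ(z_β) = Φ(2.197) ≈ 0.986

Effect size d = 0.74 is medium by Cohen's convention (0.2/0.5/0.8).

Threshold: power ≥ 0.80 is conventionally adequate.
Power ≈ 0.99 → the study is adequately powered (power ≥ 0.80).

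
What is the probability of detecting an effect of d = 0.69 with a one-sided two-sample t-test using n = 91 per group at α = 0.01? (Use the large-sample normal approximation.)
Power ≈ 0.99

Power calculation (two-sample t-test, normal approximation):
z_β = d · √(n/2) - z_α
z_β = 0.69 · √(91/2) - 2.326
z_β = 0.69 · 6.745 - 2.326
z_β = 2.328

Power = Φ(z_β) = Φ(2.328) ≈ 0.990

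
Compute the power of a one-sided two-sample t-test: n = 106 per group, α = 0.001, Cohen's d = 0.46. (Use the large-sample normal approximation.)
Power ≈ 0.60

Power calculation (two-sample t-test, normal approximation):
z_β = d · √(n/2) - z_α
z_β = 0.46 · √(106/2) - 3.090
z_β = 0.46 · 7.280 - 3.090
z_β = 0.259

Power = Φ(z_β) = Φ(0.259) ≈ 0.602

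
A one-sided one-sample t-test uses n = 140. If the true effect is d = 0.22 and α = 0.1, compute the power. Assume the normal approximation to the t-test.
Power ≈ 0.91

Power calculation (one-sample t-test, normal approximation):
z_β = d · √n - z_α
z_β = 0.22 · √140 - 1.282
z_β = 0.22 · 11.832 - 1.282
z_β = 1.322

Power = Φ(z_β) = Φ(1.322) ≈ 0.907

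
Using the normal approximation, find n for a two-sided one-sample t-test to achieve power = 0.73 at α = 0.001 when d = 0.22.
n = 315

Sample size formula (one-sample t-test, normal approximation):
n = ((z_{α/2} + z_β) / d)²

z_{α/2} = 3.291 (for α = 0.001, two-sided)
z_β = 0.613 (for power = 0.73)
d = 0.22

n = ((3.291 + 0.613) / 0.22)²
n = (17.745)²
n ≈ 314.89
Round up to the next whole number: n = 315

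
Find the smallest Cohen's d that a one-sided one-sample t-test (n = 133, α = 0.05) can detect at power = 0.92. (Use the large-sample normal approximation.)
d ≈ 0.26

Minimum detectable effect (one-sample t-test, normal approximation):
d = (z_α + z_β) / √n
d = (1.645 + 1.405) / √133
d = 3.050 / 11.533
d ≈ 0.26

By Cohen's convention (0.2 small / 0.5 medium / 0.8 large): small effect.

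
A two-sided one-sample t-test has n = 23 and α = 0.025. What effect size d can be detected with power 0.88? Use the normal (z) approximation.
d ≈ 0.71

Minimum detectable effect (one-sample t-test, normal approximation):
d = (z_{α/2} + z_β) / √n
d = (2.241 + 1.175) / √23
d = 3.416 / 4.796
d ≈ 0.71

By Cohen's convention (0.2 small / 0.5 medium / 0.8 large): medium effect.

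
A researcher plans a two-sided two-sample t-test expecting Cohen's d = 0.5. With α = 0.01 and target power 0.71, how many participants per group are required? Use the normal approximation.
n = 79 per group

Sample size formula (two-sample t-test, normal approximation):
n = 2 · ((z_{α/2} + z_β) / d)²

z_{α/2} = 2.576 (for α = 0.01, two-sided)
z_β = 0.553 (for power = 0.71)
d = 0.5

n = 2 · ((2.576 + 0.553) / 0.5)²
n = 2 · (6.258)²
n ≈ 78.33
Round up to the next whole number: n = 79 per group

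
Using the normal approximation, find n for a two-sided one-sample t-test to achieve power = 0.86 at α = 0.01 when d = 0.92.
n = 16

Sample size formula (one-sample t-test, normal approximation):
n = ((z_{α/2} + z_β) / d)²

z_{α/2} = 2.576 (for α = 0.01, two-sided)
z_β = 1.080 (for power = 0.86)
d = 0.92

n = ((2.576 + 1.080) / 0.92)²
n = (3.974)²
n ≈ 15.79
Round up to the next whole number: n = 16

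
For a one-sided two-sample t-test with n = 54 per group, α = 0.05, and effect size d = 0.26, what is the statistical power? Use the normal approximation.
Power ≈ 0.38

Power calculation (two-sample t-test, normal approximation):
z_β = d · √(n/2) - z_α
z_β = 0.26 · √(54/2) - 1.645
z_β = 0.26 · 5.196 - 1.645
z_β = -0.294

Power = Φ(z_β) = Φ(-0.294) ≈ 0.384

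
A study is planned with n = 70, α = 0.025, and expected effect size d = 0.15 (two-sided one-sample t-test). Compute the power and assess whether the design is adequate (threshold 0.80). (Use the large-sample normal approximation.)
Power ≈ 0.16; the study is underpowered (power < 0.80)

Power calculation (one-sample t-test, normal approximation):
z_β = d · √n - z_{α/2}
z_β = 0.15 · √70 - 2.241
z_β = 0.15 · 8.367 - 2.241
z_β = -0.986

Power = Φ(z_β) = Φ(-0.986) ≈ 0.162

Effect size d = 0.15 is very small by Cohen's convention (0.2/0.5/0.8).

Threshold: power ≥ 0.80 is conventionally adequate.
Power ≈ 0.16 → the study is underpowered (power < 0.80).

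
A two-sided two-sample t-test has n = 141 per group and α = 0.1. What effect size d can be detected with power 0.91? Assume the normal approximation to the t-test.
d ≈ 0.36

Minimum detectable effect (two-sample t-test, normal approximation):
d = (z_{α/2} + z_β) / √(n/2)
d = (1.645 + 1.341) / √(141/2)
d = 2.986 / 8.396
d ≈ 0.36

By Cohen's convention (0.2 small / 0.5 medium / 0.8 large): small effect.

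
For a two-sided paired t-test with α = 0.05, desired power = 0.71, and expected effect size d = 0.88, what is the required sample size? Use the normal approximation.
n = 9 pairs

Sample size formula (paired t-test, normal approximation):
n = ((z_{α/2} + z_β) / d)²

z_{α/2} = 1.960 (for α = 0.05, two-sided)
z_β = 0.553 (for power = 0.71)
d = 0.88

n = ((1.960 + 0.553) / 0.88)²
n = (2.856)²
n ≈ 8.16
Round up to the next whole number: n = 9 pairs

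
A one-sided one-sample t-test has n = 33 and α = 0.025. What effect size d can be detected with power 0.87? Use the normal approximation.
d ≈ 0.54

Minimum detectable effect (one-sample t-test, normal approximation):
d = (z_α + z_β) / √n
d = (1.960 + 1.126) / √33
d = 3.086 / 5.745
d ≈ 0.54

By Cohen's convention (0.2 small / 0.5 medium / 0.8 large): medium effect.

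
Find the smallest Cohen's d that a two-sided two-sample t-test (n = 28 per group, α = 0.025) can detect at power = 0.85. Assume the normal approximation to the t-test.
d ≈ 0.88

Minimum detectable effect (two-sample t-test, normal approximation):
d = (z_{α/2} + z_β) / √(n/2)
d = (2.241 + 1.036) / √(28/2)
d = 3.278 / 3.742
d ≈ 0.88

By Cohen's convention (0.2 small / 0.5 medium / 0.8 large): large effect.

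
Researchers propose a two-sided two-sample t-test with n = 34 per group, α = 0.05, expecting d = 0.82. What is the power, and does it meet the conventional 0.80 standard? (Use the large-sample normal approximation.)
Power ≈ 0.92; the study is adequately powered (power ≥ 0.80)

Power calculation (two-sample t-test, normal approximation):
z_β = d · √(n/2) - z_{α/2}
z_β = 0.82 · √(34/2) - 1.960
z_β = 0.82 · 4.123 - 1.960
z_β = 1.421

Power = Φ(z_β) = Φ(1.421) ≈ 0.922

Effect size d = 0.82 is large by Cohen's convention (0.2/0.5/0.8).

Threshold: power ≥ 0.80 is conventionally adequate.
Power ≈ 0.92 → the study is adequately powered (power ≥ 0.80).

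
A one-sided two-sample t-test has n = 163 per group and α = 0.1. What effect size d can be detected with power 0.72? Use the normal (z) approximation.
d ≈ 0.21

Minimum detectable effect (two-sample t-test, normal approximation):
d = (z_α + z_β) / √(n/2)
d = (1.282 + 0.583) / √(163/2)
d = 1.864 / 9.028
d ≈ 0.21

By Cohen's convention (0.2 small / 0.5 medium / 0.8 large): small effect.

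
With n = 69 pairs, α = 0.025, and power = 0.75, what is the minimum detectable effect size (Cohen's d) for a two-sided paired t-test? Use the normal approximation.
d ≈ 0.35

Minimum detectable effect (paired t-test, normal approximation):
d = (z_{α/2} + z_β) / √n
d = (2.241 + 0.674) / √69
d = 2.916 / 8.307
d ≈ 0.35

By Cohen's convention (0.2 small / 0.5 medium / 0.8 large): small effect.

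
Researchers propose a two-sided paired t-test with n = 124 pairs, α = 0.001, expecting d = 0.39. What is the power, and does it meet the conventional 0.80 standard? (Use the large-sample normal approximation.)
Power ≈ 0.85; the study is adequately powered (power ≥ 0.80)

Power calculation (paired t-test, normal approximation):
z_β = d · √n - z_{α/2}
z_β = 0.39 · √124 - 3.291
z_β = 0.39 · 11.136 - 3.291
z_β = 1.052

Power = Φ(z_β) = Φ(1.052) ≈ 0.854

Effect size d = 0.39 is small by Cohen's convention (0.2/0.5/0.8).

Threshold: power ≥ 0.80 is conventionally adequate.
Power ≈ 0.85 → the study is adequately powered (power ≥ 0.80).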